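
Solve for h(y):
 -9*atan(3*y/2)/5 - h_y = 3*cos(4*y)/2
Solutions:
 h(y) = C1 - 9*y*atan(3*y/2)/5 + 3*log(9*y^2 + 4)/5 - 3*sin(4*y)/8


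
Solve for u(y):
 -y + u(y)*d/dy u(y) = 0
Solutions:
 u(y) = -sqrt(C1 + y^2)
 u(y) = sqrt(C1 + y^2)


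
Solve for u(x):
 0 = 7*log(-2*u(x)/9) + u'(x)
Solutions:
 Integral(1/(log(-_y) - 2*log(3) + log(2)), (_y, u(x)))/7 = C1 - x


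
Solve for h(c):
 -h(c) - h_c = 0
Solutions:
 h(c) = C1*exp(-c)


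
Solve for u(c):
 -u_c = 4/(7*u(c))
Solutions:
 u(c) = -sqrt(C1 - 56*c)/7
 u(c) = sqrt(C1 - 56*c)/7


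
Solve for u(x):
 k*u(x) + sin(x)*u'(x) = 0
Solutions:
 u(x) = C1*exp(k*(-log(cos(x) - 1) + log(cos(x) + 1))/2)


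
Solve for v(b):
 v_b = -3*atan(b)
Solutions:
 v(b) = C1 - 3*b*atan(b) + 3*log(b^2 + 1)/2


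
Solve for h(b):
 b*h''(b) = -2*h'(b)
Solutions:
 h(b) = C1 + C2/b


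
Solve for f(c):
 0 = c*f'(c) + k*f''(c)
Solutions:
 f(c) = C1 + C2*sqrt(k)*erf(sqrt(2)*c*sqrt(1/k)/2)


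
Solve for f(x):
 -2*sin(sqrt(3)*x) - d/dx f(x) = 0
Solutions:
 f(x) = C1 + 2*sqrt(3)*cos(sqrt(3)*x)/3


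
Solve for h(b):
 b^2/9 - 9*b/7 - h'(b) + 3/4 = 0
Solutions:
 h(b) = C1 + b^3/27 - 9*b^2/14 + 3*b/4


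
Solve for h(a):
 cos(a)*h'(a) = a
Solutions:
 h(a) = C1 + Integral(a/cos(a), a)


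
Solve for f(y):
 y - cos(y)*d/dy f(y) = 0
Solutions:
 f(y) = C1 + Integral(y/cos(y), y)


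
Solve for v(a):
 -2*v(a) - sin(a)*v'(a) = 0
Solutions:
 v(a) = C1*(cos(a) + 1)/(cos(a) - 1)


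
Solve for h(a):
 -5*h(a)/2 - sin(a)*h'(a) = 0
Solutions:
 h(a) = C1*(cos(a) + 1)^(5/4)/(cos(a) - 1)^(5/4)


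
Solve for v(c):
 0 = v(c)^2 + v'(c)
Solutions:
 v(c) = 1/(C1 + c)


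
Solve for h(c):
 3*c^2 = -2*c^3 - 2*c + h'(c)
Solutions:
 h(c) = C1 + c^4/2 + c^3 + c^2


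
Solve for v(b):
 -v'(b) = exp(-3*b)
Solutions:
 v(b) = C1 + exp(-3*b)/3


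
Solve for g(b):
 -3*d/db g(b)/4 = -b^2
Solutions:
 g(b) = C1 + 4*b^3/9


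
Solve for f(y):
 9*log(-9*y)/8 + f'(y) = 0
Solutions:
 f(y) = C1 - 9*y*log(-y)/8 + 9*y*(1 - 2*log(3))/8


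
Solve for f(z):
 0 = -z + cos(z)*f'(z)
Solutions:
 f(z) = C1 + Integral(z/cos(z), z)


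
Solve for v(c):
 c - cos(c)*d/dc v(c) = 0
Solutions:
 v(c) = C1 + Integral(c/cos(c), c)


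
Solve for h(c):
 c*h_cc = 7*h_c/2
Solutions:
 h(c) = C1 + C2*c^(9/2)


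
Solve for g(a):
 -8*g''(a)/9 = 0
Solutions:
 g(a) = C1 + C2*a


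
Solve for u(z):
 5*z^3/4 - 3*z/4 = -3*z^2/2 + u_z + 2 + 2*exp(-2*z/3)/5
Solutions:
 u(z) = C1 + 5*z^4/16 + z^3/2 - 3*z^2/8 - 2*z + 3*exp(-2*z/3)/5


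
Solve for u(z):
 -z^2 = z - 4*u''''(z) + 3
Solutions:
 u(z) = C1 + C2*z + C3*z^2 + C4*z^3 + z^6/1440 + z^5/480 + z^4/32


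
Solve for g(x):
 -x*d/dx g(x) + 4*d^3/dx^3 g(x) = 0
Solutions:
 g(x) = C1 + Integral(C2*airyai(2^(1/3)*x/2) + C3*airybi(2^(1/3)*x/2), x)


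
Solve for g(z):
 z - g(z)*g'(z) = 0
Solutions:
 g(z) = -sqrt(C1 + z^2)
 g(z) = sqrt(C1 + z^2)


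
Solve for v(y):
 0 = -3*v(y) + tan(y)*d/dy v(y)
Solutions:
 v(y) = C1*sin(y)^3


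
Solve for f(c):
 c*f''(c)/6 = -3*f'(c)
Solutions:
 f(c) = C1 + C2/c^17


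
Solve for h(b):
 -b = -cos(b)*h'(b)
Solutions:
 h(b) = C1 + Integral(b/cos(b), b)


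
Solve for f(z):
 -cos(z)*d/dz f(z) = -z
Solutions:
 f(z) = C1 + Integral(z/cos(z), z)


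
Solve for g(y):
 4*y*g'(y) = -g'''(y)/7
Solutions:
 g(y) = C1 + Integral(C2*airyai(-28^(1/3)*y) + C3*airybi(-28^(1/3)*y), y)


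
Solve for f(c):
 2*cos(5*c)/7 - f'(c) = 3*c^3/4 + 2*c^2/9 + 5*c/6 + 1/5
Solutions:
 f(c) = C1 - 3*c^4/16 - 2*c^3/27 - 5*c^2/12 - c/5 + 2*sin(5*c)/35


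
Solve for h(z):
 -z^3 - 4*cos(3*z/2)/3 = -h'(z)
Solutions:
 h(z) = C1 + z^4/4 + 8*sin(3*z/2)/9


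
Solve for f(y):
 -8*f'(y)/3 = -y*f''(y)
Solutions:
 f(y) = C1 + C2*y^(11/3)


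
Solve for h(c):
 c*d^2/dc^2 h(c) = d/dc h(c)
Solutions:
 h(c) = C1 + C2*c^2


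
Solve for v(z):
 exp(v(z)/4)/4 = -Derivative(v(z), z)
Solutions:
 v(z) = 4*log(1/(C1 + z)) + 16*log(2)


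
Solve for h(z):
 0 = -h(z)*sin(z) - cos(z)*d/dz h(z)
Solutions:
 h(z) = C1*cos(z)


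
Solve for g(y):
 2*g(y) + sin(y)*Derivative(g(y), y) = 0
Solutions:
 g(y) = C1*(cos(y) + 1)/(cos(y) - 1)


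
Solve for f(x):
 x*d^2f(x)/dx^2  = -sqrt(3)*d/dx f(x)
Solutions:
 f(x) = C1 + C2*x^(1 - sqrt(3))


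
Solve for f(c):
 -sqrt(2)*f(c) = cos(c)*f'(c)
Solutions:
 f(c) = C1*(sin(c) - 1)^(sqrt(2)/2)/(sin(c) + 1)^(sqrt(2)/2)


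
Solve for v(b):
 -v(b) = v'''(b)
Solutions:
 v(b) = C3*exp(-b) + (C1*sin(sqrt(3)*b/2) + C2*cos(sqrt(3)*b/2))*exp(b/2)


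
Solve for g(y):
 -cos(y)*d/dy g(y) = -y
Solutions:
 g(y) = C1 + Integral(y/cos(y), y)


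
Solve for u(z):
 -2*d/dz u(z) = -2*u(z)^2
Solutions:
 u(z) = -1/(C1 + z)


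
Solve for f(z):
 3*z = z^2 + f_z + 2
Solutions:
 f(z) = C1 - z^3/3 + 3*z^2/2 - 2*z


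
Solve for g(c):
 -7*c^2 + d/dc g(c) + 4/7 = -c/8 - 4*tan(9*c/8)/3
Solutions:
 g(c) = C1 + 7*c^3/3 - c^2/16 - 4*c/7 + 32*log(cos(9*c/8))/27


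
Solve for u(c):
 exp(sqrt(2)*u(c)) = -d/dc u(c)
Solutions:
 u(c) = sqrt(2)*(2*log(1/(C1 + c)) - log(2))/4


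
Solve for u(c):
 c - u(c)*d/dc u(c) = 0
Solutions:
 u(c) = -sqrt(C1 + c^2)
 u(c) = sqrt(C1 + c^2)


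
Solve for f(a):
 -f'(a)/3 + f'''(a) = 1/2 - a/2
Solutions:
 f(a) = C1 + C2*exp(-sqrt(3)*a/3) + C3*exp(sqrt(3)*a/3) + 3*a^2/4 - 3*a/2


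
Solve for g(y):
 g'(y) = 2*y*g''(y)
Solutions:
 g(y) = C1 + C2*y^(3/2)


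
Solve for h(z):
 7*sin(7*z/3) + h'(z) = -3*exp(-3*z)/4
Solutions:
 h(z) = C1 + 3*cos(7*z/3) + exp(-3*z)/4


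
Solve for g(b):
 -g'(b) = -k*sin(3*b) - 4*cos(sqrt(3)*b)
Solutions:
 g(b) = C1 - k*cos(3*b)/3 + 4*sqrt(3)*sin(sqrt(3)*b)/3


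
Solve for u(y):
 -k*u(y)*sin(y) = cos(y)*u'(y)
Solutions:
 u(y) = C1*exp(k*log(cos(y)))


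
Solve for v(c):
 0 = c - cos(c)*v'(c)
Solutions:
 v(c) = C1 + Integral(c/cos(c), c)


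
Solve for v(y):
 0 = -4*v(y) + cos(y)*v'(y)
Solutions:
 v(y) = C1*(sin(y)^2 + 2*sin(y) + 1)/(sin(y)^2 - 2*sin(y) + 1)


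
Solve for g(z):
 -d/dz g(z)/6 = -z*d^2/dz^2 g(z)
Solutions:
 g(z) = C1 + C2*z^(7/6)


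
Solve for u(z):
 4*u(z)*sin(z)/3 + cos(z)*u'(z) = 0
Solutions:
 u(z) = C1*cos(z)^(4/3)


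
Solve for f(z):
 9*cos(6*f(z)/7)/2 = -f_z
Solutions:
 9*z/2 - 7*log(sin(6*f(z)/7) - 1)/12 + 7*log(sin(6*f(z)/7) + 1)/12 = C1


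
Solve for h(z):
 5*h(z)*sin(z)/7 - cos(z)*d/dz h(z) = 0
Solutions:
 h(z) = C1/cos(z)^(5/7)


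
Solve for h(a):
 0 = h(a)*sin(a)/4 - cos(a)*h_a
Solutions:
 h(a) = C1/cos(a)^(1/4)


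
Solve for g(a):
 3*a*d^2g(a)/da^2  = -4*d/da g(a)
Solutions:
 g(a) = C1 + C2/a^(1/3)


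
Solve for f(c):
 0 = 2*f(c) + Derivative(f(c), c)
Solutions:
 f(c) = C1*exp(-2*c)


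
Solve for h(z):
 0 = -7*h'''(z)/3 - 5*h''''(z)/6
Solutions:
 h(z) = C1 + C2*z + C3*z^2 + C4*exp(-14*z/5)


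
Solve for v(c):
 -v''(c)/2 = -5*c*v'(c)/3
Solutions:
 v(c) = C1 + C2*erfi(sqrt(15)*c/3)


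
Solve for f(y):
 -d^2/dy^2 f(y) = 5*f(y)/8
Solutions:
 f(y) = C1*sin(sqrt(10)*y/4) + C2*cos(sqrt(10)*y/4)


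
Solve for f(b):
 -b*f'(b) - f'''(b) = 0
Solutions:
 f(b) = C1 + Integral(C2*airyai(-b) + C3*airybi(-b), b)


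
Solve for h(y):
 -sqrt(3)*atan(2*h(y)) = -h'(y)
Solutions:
 Integral(1/atan(2*_y), (_y, h(y))) = C1 + sqrt(3)*y


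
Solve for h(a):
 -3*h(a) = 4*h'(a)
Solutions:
 h(a) = C1*exp(-3*a/4)


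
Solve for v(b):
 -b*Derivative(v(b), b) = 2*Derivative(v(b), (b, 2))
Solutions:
 v(b) = C1 + C2*erf(b/2)


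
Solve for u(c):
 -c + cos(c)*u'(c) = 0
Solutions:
 u(c) = C1 + Integral(c/cos(c), c)


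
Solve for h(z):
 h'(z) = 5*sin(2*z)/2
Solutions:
 h(z) = C1 - 5*cos(2*z)/4


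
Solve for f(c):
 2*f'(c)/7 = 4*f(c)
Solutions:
 f(c) = C1*exp(14*c)


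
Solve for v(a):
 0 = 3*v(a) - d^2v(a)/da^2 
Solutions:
 v(a) = C1*exp(-sqrt(3)*a) + C2*exp(sqrt(3)*a)


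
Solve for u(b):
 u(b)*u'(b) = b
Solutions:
 u(b) = -sqrt(C1 + b^2)
 u(b) = sqrt(C1 + b^2)


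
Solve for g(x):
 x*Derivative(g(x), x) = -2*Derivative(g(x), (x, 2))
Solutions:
 g(x) = C1 + C2*erf(x/2)


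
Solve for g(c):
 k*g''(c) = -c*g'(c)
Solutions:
 g(c) = C1 + C2*sqrt(k)*erf(sqrt(2)*c*sqrt(1/k)/2)


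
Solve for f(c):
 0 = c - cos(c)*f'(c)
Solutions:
 f(c) = C1 + Integral(c/cos(c), c)


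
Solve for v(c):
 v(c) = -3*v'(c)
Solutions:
 v(c) = C1*exp(-c/3)


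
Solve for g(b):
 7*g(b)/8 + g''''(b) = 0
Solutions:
 g(b) = (C1*sin(2^(3/4)*7^(1/4)*b/4) + C2*cos(2^(3/4)*7^(1/4)*b/4))*exp(-2^(3/4)*7^(1/4)*b/4) + (C3*sin(2^(3/4)*7^(1/4)*b/4) + C4*cos(2^(3/4)*7^(1/4)*b/4))*exp(2^(3/4)*7^(1/4)*b/4)


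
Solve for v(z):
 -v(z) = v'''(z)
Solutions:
 v(z) = C3*exp(-z) + (C1*sin(sqrt(3)*z/2) + C2*cos(sqrt(3)*z/2))*exp(z/2)


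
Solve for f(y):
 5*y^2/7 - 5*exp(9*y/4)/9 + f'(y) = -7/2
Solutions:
 f(y) = C1 - 5*y^3/21 - 7*y/2 + 20*exp(9*y/4)/81


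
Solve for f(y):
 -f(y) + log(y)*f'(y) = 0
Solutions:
 f(y) = C1*exp(li(y))


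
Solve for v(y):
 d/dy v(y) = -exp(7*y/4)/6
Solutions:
 v(y) = C1 - 2*exp(7*y/4)/21


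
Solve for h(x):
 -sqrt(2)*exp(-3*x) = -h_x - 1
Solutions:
 h(x) = C1 - x - sqrt(2)*exp(-3*x)/3


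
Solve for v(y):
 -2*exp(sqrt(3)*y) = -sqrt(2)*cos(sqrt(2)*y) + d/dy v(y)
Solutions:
 v(y) = C1 - 2*sqrt(3)*exp(sqrt(3)*y)/3 + sin(sqrt(2)*y)


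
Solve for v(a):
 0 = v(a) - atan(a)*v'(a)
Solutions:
 v(a) = C1*exp(Integral(1/atan(a), a))


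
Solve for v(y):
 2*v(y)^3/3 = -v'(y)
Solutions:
 v(y) = -sqrt(6)*sqrt(-1/(C1 - 2*y))/2
 v(y) = sqrt(6)*sqrt(-1/(C1 - 2*y))/2


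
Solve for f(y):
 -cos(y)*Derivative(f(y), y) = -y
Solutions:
 f(y) = C1 + Integral(y/cos(y), y)


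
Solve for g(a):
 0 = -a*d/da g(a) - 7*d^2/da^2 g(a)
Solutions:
 g(a) = C1 + C2*erf(sqrt(14)*a/14)


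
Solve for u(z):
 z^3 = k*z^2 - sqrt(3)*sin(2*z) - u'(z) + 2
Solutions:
 u(z) = C1 + k*z^3/3 - z^4/4 + 2*z + sqrt(3)*cos(2*z)/2


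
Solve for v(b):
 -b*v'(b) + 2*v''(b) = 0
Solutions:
 v(b) = C1 + C2*erfi(b/2)


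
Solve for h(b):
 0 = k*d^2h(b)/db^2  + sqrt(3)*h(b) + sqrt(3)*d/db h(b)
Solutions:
 h(b) = C1*exp(b*(sqrt(-4*sqrt(3)*k + 3) - sqrt(3))/(2*k)) + C2*exp(-b*(sqrt(-4*sqrt(3)*k + 3) + sqrt(3))/(2*k))


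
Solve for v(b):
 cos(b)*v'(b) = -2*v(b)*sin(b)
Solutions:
 v(b) = C1*cos(b)^2


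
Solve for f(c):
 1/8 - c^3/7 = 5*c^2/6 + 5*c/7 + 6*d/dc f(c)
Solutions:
 f(c) = C1 - c^4/168 - 5*c^3/108 - 5*c^2/84 + c/48


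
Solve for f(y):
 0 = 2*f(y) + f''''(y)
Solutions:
 f(y) = (C1*sin(2^(3/4)*y/2) + C2*cos(2^(3/4)*y/2))*exp(-2^(3/4)*y/2) + (C3*sin(2^(3/4)*y/2) + C4*cos(2^(3/4)*y/2))*exp(2^(3/4)*y/2)


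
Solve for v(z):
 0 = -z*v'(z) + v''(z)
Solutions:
 v(z) = C1 + C2*erfi(sqrt(2)*z/2)


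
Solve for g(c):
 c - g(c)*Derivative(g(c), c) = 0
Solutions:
 g(c) = -sqrt(C1 + c^2)
 g(c) = sqrt(C1 + c^2)


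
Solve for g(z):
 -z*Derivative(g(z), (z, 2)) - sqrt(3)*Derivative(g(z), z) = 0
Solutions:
 g(z) = C1 + C2*z^(1 - sqrt(3))


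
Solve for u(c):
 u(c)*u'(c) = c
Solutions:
 u(c) = -sqrt(C1 + c^2)
 u(c) = sqrt(C1 + c^2)


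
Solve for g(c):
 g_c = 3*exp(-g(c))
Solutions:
 g(c) = log(C1 + 3*c)


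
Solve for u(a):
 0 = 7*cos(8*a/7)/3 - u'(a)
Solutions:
 u(a) = C1 + 49*sin(8*a/7)/24


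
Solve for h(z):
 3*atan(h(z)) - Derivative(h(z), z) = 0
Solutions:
 Integral(1/atan(_y), (_y, h(z))) = C1 + 3*z


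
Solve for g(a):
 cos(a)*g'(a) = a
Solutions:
 g(a) = C1 + Integral(a/cos(a), a)


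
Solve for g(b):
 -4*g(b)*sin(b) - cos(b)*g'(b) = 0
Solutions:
 g(b) = C1*cos(b)^4


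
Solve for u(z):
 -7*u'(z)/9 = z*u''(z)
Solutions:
 u(z) = C1 + C2*z^(2/9)


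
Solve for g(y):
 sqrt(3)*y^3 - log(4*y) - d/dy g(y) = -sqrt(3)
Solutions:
 g(y) = C1 + sqrt(3)*y^4/4 - y*log(y) - y*log(4) + y + sqrt(3)*y


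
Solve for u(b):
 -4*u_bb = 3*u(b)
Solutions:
 u(b) = C1*sin(sqrt(3)*b/2) + C2*cos(sqrt(3)*b/2)


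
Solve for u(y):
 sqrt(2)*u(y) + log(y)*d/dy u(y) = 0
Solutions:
 u(y) = C1*exp(-sqrt(2)*li(y))


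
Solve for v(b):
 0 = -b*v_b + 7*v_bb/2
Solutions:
 v(b) = C1 + C2*erfi(sqrt(7)*b/7)


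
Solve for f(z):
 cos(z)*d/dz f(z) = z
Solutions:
 f(z) = C1 + Integral(z/cos(z), z)


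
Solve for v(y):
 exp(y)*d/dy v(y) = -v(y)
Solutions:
 v(y) = C1*exp(exp(-y))


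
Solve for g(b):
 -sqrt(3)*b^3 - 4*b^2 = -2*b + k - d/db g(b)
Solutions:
 g(b) = C1 + sqrt(3)*b^4/4 + 4*b^3/3 - b^2 + b*k


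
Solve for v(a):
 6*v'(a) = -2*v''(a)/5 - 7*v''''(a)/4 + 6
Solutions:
 v(a) = C1 + C2*exp(a*(-4*2450^(1/3)*3^(2/3)/(4725 + sqrt(22328985))^(1/3) + 420^(1/3)*(4725 + sqrt(22328985))^(1/3))/210)*sin(3^(1/6)*a*(12*2450^(1/3)/(4725 + sqrt(22328985))^(1/3) + 140^(1/3)*3^(2/3)*(4725 + sqrt(22328985))^(1/3))/210) + C3*exp(a*(-4*2450^(1/3)*3^(2/3)/(4725 + sqrt(22328985))^(1/3) + 420^(1/3)*(4725 + sqrt(22328985))^(1/3))/210)*cos(3^(1/6)*a*(12*2450^(1/3)/(4725 + sqrt(22328985))^(1/3) + 140^(1/3)*3^(2/3)*(4725 + sqrt(22328985))^(1/3))/210) + C4*exp(-a*(-4*2450^(1/3)*3^(2/3)/(4725 + sqrt(22328985))^(1/3) + 420^(1/3)*(4725 + sqrt(22328985))^(1/3))/105) + a


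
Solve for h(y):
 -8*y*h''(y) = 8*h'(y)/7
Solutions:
 h(y) = C1 + C2*y^(6/7)


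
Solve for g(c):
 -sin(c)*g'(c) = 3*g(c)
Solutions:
 g(c) = C1*(cos(c) + 1)^(3/2)/(cos(c) - 1)^(3/2)


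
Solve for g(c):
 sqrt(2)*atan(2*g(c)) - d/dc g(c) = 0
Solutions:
 Integral(1/atan(2*_y), (_y, g(c))) = C1 + sqrt(2)*c


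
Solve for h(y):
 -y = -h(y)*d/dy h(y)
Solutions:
 h(y) = -sqrt(C1 + y^2)
 h(y) = sqrt(C1 + y^2)


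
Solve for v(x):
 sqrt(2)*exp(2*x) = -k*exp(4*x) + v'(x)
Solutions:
 v(x) = C1 + k*exp(4*x)/4 + sqrt(2)*exp(2*x)/2


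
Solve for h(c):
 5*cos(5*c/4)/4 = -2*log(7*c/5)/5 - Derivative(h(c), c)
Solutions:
 h(c) = C1 - 2*c*log(c)/5 - 2*c*log(7)/5 + 2*c/5 + 2*c*log(5)/5 - sin(5*c/4)


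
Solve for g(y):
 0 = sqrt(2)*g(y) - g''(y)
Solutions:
 g(y) = C1*exp(-2^(1/4)*y) + C2*exp(2^(1/4)*y)


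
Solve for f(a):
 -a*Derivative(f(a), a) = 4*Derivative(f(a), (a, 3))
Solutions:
 f(a) = C1 + Integral(C2*airyai(-2^(1/3)*a/2) + C3*airybi(-2^(1/3)*a/2), a)


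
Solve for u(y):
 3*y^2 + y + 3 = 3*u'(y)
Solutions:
 u(y) = C1 + y^3/3 + y^2/6 + y


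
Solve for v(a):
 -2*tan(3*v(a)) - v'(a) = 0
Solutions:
 v(a) = -asin(C1*exp(-6*a))/3 + pi/3
 v(a) = asin(C1*exp(-6*a))/3


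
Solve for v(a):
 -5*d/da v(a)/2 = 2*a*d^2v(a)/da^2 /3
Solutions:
 v(a) = C1 + C2/a^(11/4)


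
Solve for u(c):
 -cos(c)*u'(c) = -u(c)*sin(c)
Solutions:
 u(c) = C1/cos(c)


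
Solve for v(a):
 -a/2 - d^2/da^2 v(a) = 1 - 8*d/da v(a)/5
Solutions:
 v(a) = C1 + C2*exp(8*a/5) + 5*a^2/32 + 105*a/128


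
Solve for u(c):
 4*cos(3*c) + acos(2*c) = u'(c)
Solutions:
 u(c) = C1 + c*acos(2*c) - sqrt(1 - 4*c^2)/2 + 4*sin(3*c)/3


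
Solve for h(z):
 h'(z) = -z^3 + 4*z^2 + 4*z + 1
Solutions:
 h(z) = C1 - z^4/4 + 4*z^3/3 + 2*z^2 + z


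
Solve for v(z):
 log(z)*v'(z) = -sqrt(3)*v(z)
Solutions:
 v(z) = C1*exp(-sqrt(3)*li(z))


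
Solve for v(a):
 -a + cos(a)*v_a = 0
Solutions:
 v(a) = C1 + Integral(a/cos(a), a)


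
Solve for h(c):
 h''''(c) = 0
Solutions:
 h(c) = C1 + C2*c + C3*c^2 + C4*c^3


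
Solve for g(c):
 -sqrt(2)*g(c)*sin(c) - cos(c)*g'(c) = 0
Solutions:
 g(c) = C1*cos(c)^(sqrt(2))


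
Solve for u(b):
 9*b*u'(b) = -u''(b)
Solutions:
 u(b) = C1 + C2*erf(3*sqrt(2)*b/2)


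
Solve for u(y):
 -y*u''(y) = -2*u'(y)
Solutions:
 u(y) = C1 + C2*y^3


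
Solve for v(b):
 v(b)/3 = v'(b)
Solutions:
 v(b) = C1*exp(b/3)


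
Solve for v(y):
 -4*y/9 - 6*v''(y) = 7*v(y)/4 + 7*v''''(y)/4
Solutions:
 v(y) = C1*sin(sqrt(7)*y*sqrt(12 - sqrt(95))/7) + C2*sin(sqrt(7)*y*sqrt(sqrt(95) + 12)/7) + C3*cos(sqrt(7)*y*sqrt(12 - sqrt(95))/7) + C4*cos(sqrt(7)*y*sqrt(sqrt(95) + 12)/7) - 16*y/63


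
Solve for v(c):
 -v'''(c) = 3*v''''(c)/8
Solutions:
 v(c) = C1 + C2*c + C3*c^2 + C4*exp(-8*c/3)


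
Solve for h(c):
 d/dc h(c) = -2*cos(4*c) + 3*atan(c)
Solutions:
 h(c) = C1 + 3*c*atan(c) - 3*log(c^2 + 1)/2 - sin(4*c)/2


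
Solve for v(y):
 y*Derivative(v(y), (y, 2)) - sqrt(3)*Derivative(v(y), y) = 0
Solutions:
 v(y) = C1 + C2*y^(1 + sqrt(3))


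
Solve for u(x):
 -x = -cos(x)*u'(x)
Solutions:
 u(x) = C1 + Integral(x/cos(x), x)


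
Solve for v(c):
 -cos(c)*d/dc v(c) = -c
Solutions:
 v(c) = C1 + Integral(c/cos(c), c)


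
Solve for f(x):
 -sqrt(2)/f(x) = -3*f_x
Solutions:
 f(x) = -sqrt(C1 + 6*sqrt(2)*x)/3
 f(x) = sqrt(C1 + 6*sqrt(2)*x)/3


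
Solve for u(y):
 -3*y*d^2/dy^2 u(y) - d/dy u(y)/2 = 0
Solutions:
 u(y) = C1 + C2*y^(5/6)


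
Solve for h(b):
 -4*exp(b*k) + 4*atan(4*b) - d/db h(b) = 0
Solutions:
 h(b) = C1 + 4*b*atan(4*b) - 4*Piecewise((exp(b*k)/k, Ne(k, 0)), (b, True)) - log(16*b^2 + 1)/2


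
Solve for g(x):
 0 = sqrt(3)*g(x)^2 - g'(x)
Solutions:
 g(x) = -1/(C1 + sqrt(3)*x)


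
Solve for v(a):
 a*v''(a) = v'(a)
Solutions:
 v(a) = C1 + C2*a^2


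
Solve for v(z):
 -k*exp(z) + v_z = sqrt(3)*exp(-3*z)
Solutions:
 v(z) = C1 + k*exp(z) - sqrt(3)*exp(-3*z)/3


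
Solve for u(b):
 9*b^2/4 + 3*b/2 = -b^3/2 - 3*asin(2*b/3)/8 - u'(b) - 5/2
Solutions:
 u(b) = C1 - b^4/8 - 3*b^3/4 - 3*b^2/4 - 3*b*asin(2*b/3)/8 - 5*b/2 - 3*sqrt(9 - 4*b^2)/16


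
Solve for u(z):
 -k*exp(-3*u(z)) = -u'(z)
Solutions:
 u(z) = log(C1 + 3*k*z)/3
 u(z) = log((-3^(1/3) - 3^(5/6)*I)*(C1 + k*z)^(1/3)/2)
 u(z) = log((-3^(1/3) + 3^(5/6)*I)*(C1 + k*z)^(1/3)/2)


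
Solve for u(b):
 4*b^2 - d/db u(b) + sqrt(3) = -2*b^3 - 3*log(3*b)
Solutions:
 u(b) = C1 + b^4/2 + 4*b^3/3 + 3*b*log(b) - 3*b + sqrt(3)*b + b*log(27)


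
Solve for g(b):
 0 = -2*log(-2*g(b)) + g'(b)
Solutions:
 -Integral(1/(log(-_y) + log(2)), (_y, g(b)))/2 = C1 - b


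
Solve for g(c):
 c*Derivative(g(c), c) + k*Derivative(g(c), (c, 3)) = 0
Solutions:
 g(c) = C1 + Integral(C2*airyai(c*(-1/k)^(1/3)) + C3*airybi(c*(-1/k)^(1/3)), c)


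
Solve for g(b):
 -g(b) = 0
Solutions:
 g(b) = 0


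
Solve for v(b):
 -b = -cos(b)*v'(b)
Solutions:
 v(b) = C1 + Integral(b/cos(b), b)


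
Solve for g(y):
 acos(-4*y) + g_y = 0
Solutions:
 g(y) = C1 - y*acos(-4*y) - sqrt(1 - 16*y^2)/4


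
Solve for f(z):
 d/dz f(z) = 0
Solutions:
 f(z) = C1


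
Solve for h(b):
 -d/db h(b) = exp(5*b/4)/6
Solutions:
 h(b) = C1 - 2*exp(5*b/4)/15


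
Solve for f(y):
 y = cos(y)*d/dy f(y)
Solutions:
 f(y) = C1 + Integral(y/cos(y), y)


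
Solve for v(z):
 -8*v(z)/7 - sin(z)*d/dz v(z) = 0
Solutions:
 v(z) = C1*(cos(z) + 1)^(4/7)/(cos(z) - 1)^(4/7)


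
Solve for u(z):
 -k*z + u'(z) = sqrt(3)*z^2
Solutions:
 u(z) = C1 + k*z^2/2 + sqrt(3)*z^3/3


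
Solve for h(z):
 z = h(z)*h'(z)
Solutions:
 h(z) = -sqrt(C1 + z^2)
 h(z) = sqrt(C1 + z^2)


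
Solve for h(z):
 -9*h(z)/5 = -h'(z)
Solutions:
 h(z) = C1*exp(9*z/5)


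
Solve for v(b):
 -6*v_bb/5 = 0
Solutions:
 v(b) = C1 + C2*b


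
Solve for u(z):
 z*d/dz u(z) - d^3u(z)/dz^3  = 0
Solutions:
 u(z) = C1 + Integral(C2*airyai(z) + C3*airybi(z), z)


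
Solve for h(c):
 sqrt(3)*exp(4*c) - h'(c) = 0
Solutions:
 h(c) = C1 + sqrt(3)*exp(4*c)/4


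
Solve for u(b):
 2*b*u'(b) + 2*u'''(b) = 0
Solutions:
 u(b) = C1 + Integral(C2*airyai(-b) + C3*airybi(-b), b)


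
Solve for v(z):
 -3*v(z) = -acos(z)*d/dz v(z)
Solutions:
 v(z) = C1*exp(3*Integral(1/acos(z), z))


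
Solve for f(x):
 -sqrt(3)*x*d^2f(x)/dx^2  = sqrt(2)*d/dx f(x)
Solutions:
 f(x) = C1 + C2*x^(1 - sqrt(6)/3)


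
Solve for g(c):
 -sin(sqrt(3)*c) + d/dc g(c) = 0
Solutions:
 g(c) = C1 - sqrt(3)*cos(sqrt(3)*c)/3


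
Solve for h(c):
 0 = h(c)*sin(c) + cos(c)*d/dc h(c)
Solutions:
 h(c) = C1*cos(c)


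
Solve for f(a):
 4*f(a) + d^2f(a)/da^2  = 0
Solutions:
 f(a) = C1*sin(2*a) + C2*cos(2*a)


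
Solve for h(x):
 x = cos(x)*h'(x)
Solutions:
 h(x) = C1 + Integral(x/cos(x), x)


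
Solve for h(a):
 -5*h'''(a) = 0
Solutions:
 h(a) = C1 + C2*a + C3*a^2


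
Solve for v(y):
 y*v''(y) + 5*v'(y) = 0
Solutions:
 v(y) = C1 + C2/y^4


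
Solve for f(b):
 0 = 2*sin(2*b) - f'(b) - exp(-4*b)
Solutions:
 f(b) = C1 - cos(2*b) + exp(-4*b)/4


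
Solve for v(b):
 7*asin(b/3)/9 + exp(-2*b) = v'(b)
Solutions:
 v(b) = C1 + 7*b*asin(b/3)/9 + 7*sqrt(9 - b^2)/9 - exp(-2*b)/2


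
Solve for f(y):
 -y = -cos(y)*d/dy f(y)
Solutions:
 f(y) = C1 + Integral(y/cos(y), y)


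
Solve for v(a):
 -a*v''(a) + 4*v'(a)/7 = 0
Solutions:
 v(a) = C1 + C2*a^(11/7)


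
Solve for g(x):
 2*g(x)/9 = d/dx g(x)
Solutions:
 g(x) = C1*exp(2*x/9)


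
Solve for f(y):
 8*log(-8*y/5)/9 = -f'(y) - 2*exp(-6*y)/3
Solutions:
 f(y) = C1 - 8*y*log(-y)/9 + 8*y*(-3*log(2) + 1 + log(5))/9 + exp(-6*y)/9


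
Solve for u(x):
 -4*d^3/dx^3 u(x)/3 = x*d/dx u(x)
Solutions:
 u(x) = C1 + Integral(C2*airyai(-6^(1/3)*x/2) + C3*airybi(-6^(1/3)*x/2), x)


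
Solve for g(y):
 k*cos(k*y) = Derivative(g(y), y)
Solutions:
 g(y) = C1 + sin(k*y)


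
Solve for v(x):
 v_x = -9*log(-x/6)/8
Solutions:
 v(x) = C1 - 9*x*log(-x)/8 + 9*x*(1 + log(6))/8


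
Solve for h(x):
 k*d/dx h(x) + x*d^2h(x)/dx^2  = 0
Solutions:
 h(x) = C1 + x^(1 - re(k))*(C2*sin(log(x)*Abs(im(k))) + C3*cos(log(x)*im(k)))


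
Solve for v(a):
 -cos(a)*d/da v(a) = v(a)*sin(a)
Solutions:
 v(a) = C1*cos(a)


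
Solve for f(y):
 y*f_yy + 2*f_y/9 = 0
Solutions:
 f(y) = C1 + C2*y^(7/9)


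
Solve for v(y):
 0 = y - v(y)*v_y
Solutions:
 v(y) = -sqrt(C1 + y^2)
 v(y) = sqrt(C1 + y^2)


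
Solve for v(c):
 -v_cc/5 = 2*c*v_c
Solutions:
 v(c) = C1 + C2*erf(sqrt(5)*c)


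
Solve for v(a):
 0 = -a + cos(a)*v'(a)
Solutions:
 v(a) = C1 + Integral(a/cos(a), a)


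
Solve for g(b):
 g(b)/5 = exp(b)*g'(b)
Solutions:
 g(b) = C1*exp(-exp(-b)/5)


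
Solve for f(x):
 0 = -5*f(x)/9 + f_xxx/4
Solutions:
 f(x) = C3*exp(60^(1/3)*x/3) + (C1*sin(20^(1/3)*3^(5/6)*x/6) + C2*cos(20^(1/3)*3^(5/6)*x/6))*exp(-60^(1/3)*x/6)


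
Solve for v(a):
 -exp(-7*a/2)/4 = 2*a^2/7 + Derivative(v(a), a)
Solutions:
 v(a) = C1 - 2*a^3/21 + exp(-7*a/2)/14


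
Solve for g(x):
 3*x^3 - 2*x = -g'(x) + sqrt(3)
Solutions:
 g(x) = C1 - 3*x^4/4 + x^2 + sqrt(3)*x


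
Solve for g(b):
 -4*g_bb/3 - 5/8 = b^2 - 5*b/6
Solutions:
 g(b) = C1 + C2*b - b^4/16 + 5*b^3/48 - 15*b^2/64


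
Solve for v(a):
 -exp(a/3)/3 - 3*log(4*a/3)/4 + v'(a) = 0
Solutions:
 v(a) = C1 + 3*a*log(a)/4 + 3*a*(-log(3) - 1 + 2*log(2))/4 + exp(a/3)


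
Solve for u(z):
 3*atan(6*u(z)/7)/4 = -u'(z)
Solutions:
 Integral(1/atan(6*_y/7), (_y, u(z))) = C1 - 3*z/4


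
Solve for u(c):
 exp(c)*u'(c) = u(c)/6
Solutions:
 u(c) = C1*exp(-exp(-c)/6)


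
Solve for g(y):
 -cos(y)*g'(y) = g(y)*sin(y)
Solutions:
 g(y) = C1*cos(y)


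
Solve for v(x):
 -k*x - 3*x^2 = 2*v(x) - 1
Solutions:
 v(x) = -k*x/2 - 3*x^2/2 + 1/2


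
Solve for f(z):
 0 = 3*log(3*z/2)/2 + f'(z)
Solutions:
 f(z) = C1 - 3*z*log(z)/2 - 3*z*log(3)/2 + 3*z*log(2)/2 + 3*z/2


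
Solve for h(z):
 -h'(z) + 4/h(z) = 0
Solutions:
 h(z) = -sqrt(C1 + 8*z)
 h(z) = sqrt(C1 + 8*z)


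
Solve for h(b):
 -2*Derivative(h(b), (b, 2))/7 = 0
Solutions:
 h(b) = C1 + C2*b


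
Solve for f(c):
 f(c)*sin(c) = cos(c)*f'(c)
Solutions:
 f(c) = C1/cos(c)


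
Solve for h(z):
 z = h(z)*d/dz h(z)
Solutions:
 h(z) = -sqrt(C1 + z^2)
 h(z) = sqrt(C1 + z^2)


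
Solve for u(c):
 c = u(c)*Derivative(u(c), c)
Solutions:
 u(c) = -sqrt(C1 + c^2)
 u(c) = sqrt(C1 + c^2)


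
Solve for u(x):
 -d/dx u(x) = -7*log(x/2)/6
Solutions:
 u(x) = C1 + 7*x*log(x)/6 - 7*x/6 - 7*x*log(2)/6


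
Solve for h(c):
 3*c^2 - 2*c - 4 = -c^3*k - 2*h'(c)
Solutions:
 h(c) = C1 - c^4*k/8 - c^3/2 + c^2/2 + 2*c


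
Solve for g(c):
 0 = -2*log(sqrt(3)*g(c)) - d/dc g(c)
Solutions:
 Integral(1/(2*log(_y) + log(3)), (_y, g(c))) = C1 - c


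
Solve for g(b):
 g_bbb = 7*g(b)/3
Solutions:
 g(b) = C3*exp(3^(2/3)*7^(1/3)*b/3) + (C1*sin(3^(1/6)*7^(1/3)*b/2) + C2*cos(3^(1/6)*7^(1/3)*b/2))*exp(-3^(2/3)*7^(1/3)*b/6)


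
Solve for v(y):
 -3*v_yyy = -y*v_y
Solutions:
 v(y) = C1 + Integral(C2*airyai(3^(2/3)*y/3) + C3*airybi(3^(2/3)*y/3), y)


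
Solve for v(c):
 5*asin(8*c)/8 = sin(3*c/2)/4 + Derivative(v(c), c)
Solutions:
 v(c) = C1 + 5*c*asin(8*c)/8 + 5*sqrt(1 - 64*c^2)/64 + cos(3*c/2)/6


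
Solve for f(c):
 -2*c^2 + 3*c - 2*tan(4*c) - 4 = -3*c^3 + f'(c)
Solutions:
 f(c) = C1 + 3*c^4/4 - 2*c^3/3 + 3*c^2/2 - 4*c + log(cos(4*c))/2


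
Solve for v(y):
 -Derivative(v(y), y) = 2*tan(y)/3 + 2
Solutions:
 v(y) = C1 - 2*y + 2*log(cos(y))/3


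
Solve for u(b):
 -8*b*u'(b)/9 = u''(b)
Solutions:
 u(b) = C1 + C2*erf(2*b/3)


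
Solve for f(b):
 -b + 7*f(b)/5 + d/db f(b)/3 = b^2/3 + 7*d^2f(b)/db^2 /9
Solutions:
 f(b) = C1*exp(3*b*(5 - sqrt(1005))/70) + C2*exp(3*b*(5 + sqrt(1005))/70) + 5*b^2/21 + 265*b/441 + 125/1029


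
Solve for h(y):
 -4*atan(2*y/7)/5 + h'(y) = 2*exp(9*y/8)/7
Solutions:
 h(y) = C1 + 4*y*atan(2*y/7)/5 + 16*exp(9*y/8)/63 - 7*log(4*y^2 + 49)/5


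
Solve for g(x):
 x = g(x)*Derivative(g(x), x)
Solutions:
 g(x) = -sqrt(C1 + x^2)
 g(x) = sqrt(C1 + x^2)


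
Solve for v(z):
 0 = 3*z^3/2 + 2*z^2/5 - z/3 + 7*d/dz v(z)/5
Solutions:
 v(z) = C1 - 15*z^4/56 - 2*z^3/21 + 5*z^2/42


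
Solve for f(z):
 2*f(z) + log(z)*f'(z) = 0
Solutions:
 f(z) = C1*exp(-2*li(z))


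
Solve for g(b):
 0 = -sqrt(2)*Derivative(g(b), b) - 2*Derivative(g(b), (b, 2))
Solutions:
 g(b) = C1 + C2*exp(-sqrt(2)*b/2)


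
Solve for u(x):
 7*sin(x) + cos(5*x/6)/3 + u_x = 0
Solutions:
 u(x) = C1 - 2*sin(5*x/6)/5 + 7*cos(x)


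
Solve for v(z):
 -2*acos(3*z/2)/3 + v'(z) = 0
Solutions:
 v(z) = C1 + 2*z*acos(3*z/2)/3 - 2*sqrt(4 - 9*z^2)/9


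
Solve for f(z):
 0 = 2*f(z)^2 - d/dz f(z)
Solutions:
 f(z) = -1/(C1 + 2*z)


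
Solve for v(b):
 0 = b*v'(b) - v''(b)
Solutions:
 v(b) = C1 + C2*erfi(sqrt(2)*b/2)


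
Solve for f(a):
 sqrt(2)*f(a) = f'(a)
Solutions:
 f(a) = C1*exp(sqrt(2)*a)


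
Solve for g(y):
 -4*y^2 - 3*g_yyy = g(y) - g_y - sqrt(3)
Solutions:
 g(y) = C1*exp(2^(1/3)*y*(2/(sqrt(77) + 9)^(1/3) + 2^(1/3)*(sqrt(77) + 9)^(1/3))/12)*sin(2^(1/3)*sqrt(3)*y*(-2^(1/3)*(sqrt(77) + 9)^(1/3) + 2/(sqrt(77) + 9)^(1/3))/12) + C2*exp(2^(1/3)*y*(2/(sqrt(77) + 9)^(1/3) + 2^(1/3)*(sqrt(77) + 9)^(1/3))/12)*cos(2^(1/3)*sqrt(3)*y*(-2^(1/3)*(sqrt(77) + 9)^(1/3) + 2/(sqrt(77) + 9)^(1/3))/12) + C3*exp(-2^(1/3)*y*(2/(sqrt(77) + 9)^(1/3) + 2^(1/3)*(sqrt(77) + 9)^(1/3))/6) - 4*y^2 - 8*y - 8 + sqrt(3)


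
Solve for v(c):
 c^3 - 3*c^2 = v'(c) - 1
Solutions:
 v(c) = C1 + c^4/4 - c^3 + c


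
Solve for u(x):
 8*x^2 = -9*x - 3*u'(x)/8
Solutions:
 u(x) = C1 - 64*x^3/9 - 12*x^2


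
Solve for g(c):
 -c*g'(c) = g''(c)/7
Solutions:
 g(c) = C1 + C2*erf(sqrt(14)*c/2)


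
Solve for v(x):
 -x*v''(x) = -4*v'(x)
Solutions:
 v(x) = C1 + C2*x^5


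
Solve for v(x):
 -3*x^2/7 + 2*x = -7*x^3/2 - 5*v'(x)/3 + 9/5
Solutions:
 v(x) = C1 - 21*x^4/40 + 3*x^3/35 - 3*x^2/5 + 27*x/25


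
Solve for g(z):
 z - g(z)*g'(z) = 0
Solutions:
 g(z) = -sqrt(C1 + z^2)
 g(z) = sqrt(C1 + z^2)


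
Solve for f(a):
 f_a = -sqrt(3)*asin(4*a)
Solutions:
 f(a) = C1 - sqrt(3)*(a*asin(4*a) + sqrt(1 - 16*a^2)/4)


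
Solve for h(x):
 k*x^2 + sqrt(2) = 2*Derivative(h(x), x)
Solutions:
 h(x) = C1 + k*x^3/6 + sqrt(2)*x/2


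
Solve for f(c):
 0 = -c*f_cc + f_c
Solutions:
 f(c) = C1 + C2*c^2


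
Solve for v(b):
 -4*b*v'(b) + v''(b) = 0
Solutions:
 v(b) = C1 + C2*erfi(sqrt(2)*b)


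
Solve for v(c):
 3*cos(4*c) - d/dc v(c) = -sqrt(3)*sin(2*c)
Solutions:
 v(c) = C1 + 3*sin(4*c)/4 - sqrt(3)*cos(2*c)/2


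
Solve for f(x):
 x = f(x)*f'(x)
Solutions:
 f(x) = -sqrt(C1 + x^2)
 f(x) = sqrt(C1 + x^2)


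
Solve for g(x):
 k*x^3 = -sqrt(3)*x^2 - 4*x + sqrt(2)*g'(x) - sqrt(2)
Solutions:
 g(x) = C1 + sqrt(2)*k*x^4/8 + sqrt(6)*x^3/6 + sqrt(2)*x^2 + x


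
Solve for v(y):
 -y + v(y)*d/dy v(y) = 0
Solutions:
 v(y) = -sqrt(C1 + y^2)
 v(y) = sqrt(C1 + y^2)


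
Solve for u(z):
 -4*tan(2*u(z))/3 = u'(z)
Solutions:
 u(z) = -asin(C1*exp(-8*z/3))/2 + pi/2
 u(z) = asin(C1*exp(-8*z/3))/2


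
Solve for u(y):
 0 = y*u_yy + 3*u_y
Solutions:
 u(y) = C1 + C2/y^2


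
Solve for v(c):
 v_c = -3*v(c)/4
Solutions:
 v(c) = C1*exp(-3*c/4)


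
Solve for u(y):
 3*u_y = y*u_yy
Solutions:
 u(y) = C1 + C2*y^4


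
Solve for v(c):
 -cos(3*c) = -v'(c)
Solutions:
 v(c) = C1 + sin(3*c)/3


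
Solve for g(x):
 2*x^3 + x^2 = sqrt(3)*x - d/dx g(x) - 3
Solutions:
 g(x) = C1 - x^4/2 - x^3/3 + sqrt(3)*x^2/2 - 3*x


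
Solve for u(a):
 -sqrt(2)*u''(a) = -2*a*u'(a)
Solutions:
 u(a) = C1 + C2*erfi(2^(3/4)*a/2)


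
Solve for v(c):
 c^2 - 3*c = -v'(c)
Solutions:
 v(c) = C1 - c^3/3 + 3*c^2/2


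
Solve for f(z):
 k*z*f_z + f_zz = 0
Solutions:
 f(z) = Piecewise((-sqrt(2)*sqrt(pi)*C1*erf(sqrt(2)*sqrt(k)*z/2)/(2*sqrt(k)) - C2, (k > 0) | (k < 0)), (-C1*z - C2, True))


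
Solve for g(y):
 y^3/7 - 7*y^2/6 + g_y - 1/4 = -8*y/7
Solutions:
 g(y) = C1 - y^4/28 + 7*y^3/18 - 4*y^2/7 + y/4


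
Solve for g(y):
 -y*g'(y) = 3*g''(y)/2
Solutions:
 g(y) = C1 + C2*erf(sqrt(3)*y/3)


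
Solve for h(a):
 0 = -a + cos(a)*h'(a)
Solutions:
 h(a) = C1 + Integral(a/cos(a), a)


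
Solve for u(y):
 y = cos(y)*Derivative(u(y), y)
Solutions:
 u(y) = C1 + Integral(y/cos(y), y)


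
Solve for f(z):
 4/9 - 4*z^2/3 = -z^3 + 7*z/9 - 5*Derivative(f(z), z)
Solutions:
 f(z) = C1 - z^4/20 + 4*z^3/45 + 7*z^2/90 - 4*z/45


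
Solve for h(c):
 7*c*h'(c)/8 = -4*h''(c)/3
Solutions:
 h(c) = C1 + C2*erf(sqrt(21)*c/8)


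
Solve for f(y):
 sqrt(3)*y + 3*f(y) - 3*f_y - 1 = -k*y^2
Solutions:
 f(y) = C1*exp(y) - k*y^2/3 - 2*k*y/3 - 2*k/3 - sqrt(3)*y/3 - sqrt(3)/3 + 1/3


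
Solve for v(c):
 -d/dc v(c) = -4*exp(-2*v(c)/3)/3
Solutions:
 v(c) = 3*log(-sqrt(C1 + 4*c)) - 3*log(3) + 3*log(2)/2
 v(c) = 3*log(C1 + 4*c)/2 - 3*log(3) + 3*log(2)/2


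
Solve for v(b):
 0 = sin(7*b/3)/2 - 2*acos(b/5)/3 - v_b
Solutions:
 v(b) = C1 - 2*b*acos(b/5)/3 + 2*sqrt(25 - b^2)/3 - 3*cos(7*b/3)/14


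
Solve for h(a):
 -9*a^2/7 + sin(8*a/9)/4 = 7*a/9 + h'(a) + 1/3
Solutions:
 h(a) = C1 - 3*a^3/7 - 7*a^2/18 - a/3 - 9*cos(8*a/9)/32


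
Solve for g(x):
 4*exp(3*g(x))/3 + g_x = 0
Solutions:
 g(x) = log((-1 - sqrt(3)*I)*(1/(C1 + 4*x))^(1/3)/2)
 g(x) = log((-1 + sqrt(3)*I)*(1/(C1 + 4*x))^(1/3)/2)
 g(x) = log(1/(C1 + 4*x))/3


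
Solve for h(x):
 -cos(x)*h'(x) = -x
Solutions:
 h(x) = C1 + Integral(x/cos(x), x)


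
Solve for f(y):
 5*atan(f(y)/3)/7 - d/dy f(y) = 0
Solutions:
 Integral(1/atan(_y/3), (_y, f(y))) = C1 + 5*y/7


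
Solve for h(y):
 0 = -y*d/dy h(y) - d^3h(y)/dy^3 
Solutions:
 h(y) = C1 + Integral(C2*airyai(-y) + C3*airybi(-y), y)


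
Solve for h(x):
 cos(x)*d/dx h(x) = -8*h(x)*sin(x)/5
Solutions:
 h(x) = C1*cos(x)^(8/5)


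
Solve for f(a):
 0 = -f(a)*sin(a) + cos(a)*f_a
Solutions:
 f(a) = C1/cos(a)


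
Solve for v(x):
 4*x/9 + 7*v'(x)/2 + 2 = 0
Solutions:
 v(x) = C1 - 4*x^2/63 - 4*x/7


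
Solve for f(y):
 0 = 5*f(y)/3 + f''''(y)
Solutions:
 f(y) = (C1*sin(sqrt(2)*3^(3/4)*5^(1/4)*y/6) + C2*cos(sqrt(2)*3^(3/4)*5^(1/4)*y/6))*exp(-sqrt(2)*3^(3/4)*5^(1/4)*y/6) + (C3*sin(sqrt(2)*3^(3/4)*5^(1/4)*y/6) + C4*cos(sqrt(2)*3^(3/4)*5^(1/4)*y/6))*exp(sqrt(2)*3^(3/4)*5^(1/4)*y/6)


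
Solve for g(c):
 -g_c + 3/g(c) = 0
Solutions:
 g(c) = -sqrt(C1 + 6*c)
 g(c) = sqrt(C1 + 6*c)


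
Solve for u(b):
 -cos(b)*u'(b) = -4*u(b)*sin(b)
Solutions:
 u(b) = C1/cos(b)^4


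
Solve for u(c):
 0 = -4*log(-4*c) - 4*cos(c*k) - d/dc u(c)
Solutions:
 u(c) = C1 - 4*c*log(-c) - 8*c*log(2) + 4*c - 4*Piecewise((sin(c*k)/k, Ne(k, 0)), (c, True))


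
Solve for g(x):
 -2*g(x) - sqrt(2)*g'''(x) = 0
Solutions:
 g(x) = C3*exp(-2^(1/6)*x) + (C1*sin(2^(1/6)*sqrt(3)*x/2) + C2*cos(2^(1/6)*sqrt(3)*x/2))*exp(2^(1/6)*x/2)


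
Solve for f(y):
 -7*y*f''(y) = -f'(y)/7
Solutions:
 f(y) = C1 + C2*y^(50/49)


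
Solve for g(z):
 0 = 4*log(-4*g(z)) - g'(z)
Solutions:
 -Integral(1/(log(-_y) + 2*log(2)), (_y, g(z)))/4 = C1 - z


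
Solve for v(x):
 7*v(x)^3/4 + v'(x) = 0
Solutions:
 v(x) = -sqrt(2)*sqrt(-1/(C1 - 7*x))
 v(x) = sqrt(2)*sqrt(-1/(C1 - 7*x))


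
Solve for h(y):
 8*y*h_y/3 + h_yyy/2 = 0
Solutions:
 h(y) = C1 + Integral(C2*airyai(-2*2^(1/3)*3^(2/3)*y/3) + C3*airybi(-2*2^(1/3)*3^(2/3)*y/3), y)


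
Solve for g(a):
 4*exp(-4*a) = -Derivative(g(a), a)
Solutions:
 g(a) = C1 + exp(-4*a)


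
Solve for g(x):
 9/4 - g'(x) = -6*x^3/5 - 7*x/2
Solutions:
 g(x) = C1 + 3*x^4/10 + 7*x^2/4 + 9*x/4


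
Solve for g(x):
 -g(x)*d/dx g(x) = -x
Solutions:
 g(x) = -sqrt(C1 + x^2)
 g(x) = sqrt(C1 + x^2)


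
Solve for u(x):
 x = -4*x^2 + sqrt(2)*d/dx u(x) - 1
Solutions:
 u(x) = C1 + 2*sqrt(2)*x^3/3 + sqrt(2)*x^2/4 + sqrt(2)*x/2


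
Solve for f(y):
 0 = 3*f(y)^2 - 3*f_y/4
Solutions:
 f(y) = -1/(C1 + 4*y)


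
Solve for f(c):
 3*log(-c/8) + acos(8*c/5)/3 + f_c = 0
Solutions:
 f(c) = C1 - 3*c*log(-c) - c*acos(8*c/5)/3 + 3*c + 9*c*log(2) + sqrt(25 - 64*c^2)/24


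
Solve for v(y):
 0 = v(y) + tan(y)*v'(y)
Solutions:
 v(y) = C1/sin(y)


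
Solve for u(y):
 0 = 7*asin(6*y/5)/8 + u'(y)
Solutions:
 u(y) = C1 - 7*y*asin(6*y/5)/8 - 7*sqrt(25 - 36*y^2)/48


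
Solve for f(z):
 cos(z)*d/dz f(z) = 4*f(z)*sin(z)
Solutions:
 f(z) = C1/cos(z)^4


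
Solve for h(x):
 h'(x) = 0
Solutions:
 h(x) = C1


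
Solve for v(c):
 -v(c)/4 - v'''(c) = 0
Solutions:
 v(c) = C3*exp(-2^(1/3)*c/2) + (C1*sin(2^(1/3)*sqrt(3)*c/4) + C2*cos(2^(1/3)*sqrt(3)*c/4))*exp(2^(1/3)*c/4)


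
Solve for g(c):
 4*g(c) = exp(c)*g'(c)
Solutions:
 g(c) = C1*exp(-4*exp(-c))


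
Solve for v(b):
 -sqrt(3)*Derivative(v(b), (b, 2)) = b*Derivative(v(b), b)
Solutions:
 v(b) = C1 + C2*erf(sqrt(2)*3^(3/4)*b/6)


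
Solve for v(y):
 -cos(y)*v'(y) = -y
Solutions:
 v(y) = C1 + Integral(y/cos(y), y)


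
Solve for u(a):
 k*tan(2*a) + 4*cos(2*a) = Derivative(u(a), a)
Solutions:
 u(a) = C1 - k*log(cos(2*a))/2 + 2*sin(2*a)


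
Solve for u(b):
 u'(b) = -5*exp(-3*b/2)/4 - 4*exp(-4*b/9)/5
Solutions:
 u(b) = C1 + 5*exp(-3*b/2)/6 + 9*exp(-4*b/9)/5


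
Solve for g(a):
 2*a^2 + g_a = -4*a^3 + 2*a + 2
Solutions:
 g(a) = C1 - a^4 - 2*a^3/3 + a^2 + 2*a


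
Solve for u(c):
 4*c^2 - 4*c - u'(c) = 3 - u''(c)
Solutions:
 u(c) = C1 + C2*exp(c) + 4*c^3/3 + 2*c^2 + c


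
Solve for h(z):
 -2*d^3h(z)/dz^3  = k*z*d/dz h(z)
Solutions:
 h(z) = C1 + Integral(C2*airyai(2^(2/3)*z*(-k)^(1/3)/2) + C3*airybi(2^(2/3)*z*(-k)^(1/3)/2), z)


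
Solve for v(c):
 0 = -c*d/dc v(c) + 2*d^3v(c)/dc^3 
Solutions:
 v(c) = C1 + Integral(C2*airyai(2^(2/3)*c/2) + C3*airybi(2^(2/3)*c/2), c)


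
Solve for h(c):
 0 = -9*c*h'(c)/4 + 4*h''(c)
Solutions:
 h(c) = C1 + C2*erfi(3*sqrt(2)*c/8)


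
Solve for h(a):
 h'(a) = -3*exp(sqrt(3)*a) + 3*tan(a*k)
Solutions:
 h(a) = C1 + 3*Piecewise((-log(cos(a*k))/k, Ne(k, 0)), (0, True)) - sqrt(3)*exp(sqrt(3)*a)


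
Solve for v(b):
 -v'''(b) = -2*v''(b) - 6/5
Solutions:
 v(b) = C1 + C2*b + C3*exp(2*b) - 3*b^2/10


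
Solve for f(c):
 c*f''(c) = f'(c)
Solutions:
 f(c) = C1 + C2*c^2


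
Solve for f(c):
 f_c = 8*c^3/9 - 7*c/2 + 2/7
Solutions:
 f(c) = C1 + 2*c^4/9 - 7*c^2/4 + 2*c/7


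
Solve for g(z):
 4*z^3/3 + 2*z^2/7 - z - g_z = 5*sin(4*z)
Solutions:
 g(z) = C1 + z^4/3 + 2*z^3/21 - z^2/2 + 5*cos(4*z)/4


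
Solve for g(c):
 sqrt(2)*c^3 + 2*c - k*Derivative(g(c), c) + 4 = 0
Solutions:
 g(c) = C1 + sqrt(2)*c^4/(4*k) + c^2/k + 4*c/k


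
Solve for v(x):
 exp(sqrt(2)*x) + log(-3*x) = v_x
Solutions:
 v(x) = C1 + x*log(-x) + x*(-1 + log(3)) + sqrt(2)*exp(sqrt(2)*x)/2


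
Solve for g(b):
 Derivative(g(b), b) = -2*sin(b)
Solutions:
 g(b) = C1 + 2*cos(b)


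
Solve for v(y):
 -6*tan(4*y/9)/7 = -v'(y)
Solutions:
 v(y) = C1 - 27*log(cos(4*y/9))/14


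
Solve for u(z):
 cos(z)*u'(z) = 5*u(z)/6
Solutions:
 u(z) = C1*(sin(z) + 1)^(5/12)/(sin(z) - 1)^(5/12)


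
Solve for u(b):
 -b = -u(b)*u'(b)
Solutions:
 u(b) = -sqrt(C1 + b^2)
 u(b) = sqrt(C1 + b^2)


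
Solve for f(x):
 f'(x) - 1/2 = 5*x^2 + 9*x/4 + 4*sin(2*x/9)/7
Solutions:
 f(x) = C1 + 5*x^3/3 + 9*x^2/8 + x/2 - 18*cos(2*x/9)/7


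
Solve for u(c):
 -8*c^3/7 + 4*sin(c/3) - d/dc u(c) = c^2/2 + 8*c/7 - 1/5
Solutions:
 u(c) = C1 - 2*c^4/7 - c^3/6 - 4*c^2/7 + c/5 - 12*cos(c/3)


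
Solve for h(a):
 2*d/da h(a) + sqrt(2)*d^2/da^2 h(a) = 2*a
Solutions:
 h(a) = C1 + C2*exp(-sqrt(2)*a) + a^2/2 - sqrt(2)*a/2


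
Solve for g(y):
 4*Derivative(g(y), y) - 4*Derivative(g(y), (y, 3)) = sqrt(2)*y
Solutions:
 g(y) = C1 + C2*exp(-y) + C3*exp(y) + sqrt(2)*y^2/8


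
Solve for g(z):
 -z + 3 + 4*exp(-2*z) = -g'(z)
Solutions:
 g(z) = C1 + z^2/2 - 3*z + 2*exp(-2*z)


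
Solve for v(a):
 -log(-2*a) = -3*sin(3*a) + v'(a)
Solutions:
 v(a) = C1 - a*log(-a) - a*log(2) + a - cos(3*a)


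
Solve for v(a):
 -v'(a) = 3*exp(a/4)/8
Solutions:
 v(a) = C1 - 3*exp(a/4)/2


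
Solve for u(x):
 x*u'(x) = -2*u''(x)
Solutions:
 u(x) = C1 + C2*erf(x/2)


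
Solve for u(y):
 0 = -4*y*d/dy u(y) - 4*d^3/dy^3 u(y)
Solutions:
 u(y) = C1 + Integral(C2*airyai(-y) + C3*airybi(-y), y)


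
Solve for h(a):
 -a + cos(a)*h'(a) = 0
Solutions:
 h(a) = C1 + Integral(a/cos(a), a)


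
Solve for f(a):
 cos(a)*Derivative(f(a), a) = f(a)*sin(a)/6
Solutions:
 f(a) = C1/cos(a)^(1/6)


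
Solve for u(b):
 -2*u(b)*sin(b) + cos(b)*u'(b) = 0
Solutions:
 u(b) = C1/cos(b)^2


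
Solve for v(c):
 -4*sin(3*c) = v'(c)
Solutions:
 v(c) = C1 + 4*cos(3*c)/3


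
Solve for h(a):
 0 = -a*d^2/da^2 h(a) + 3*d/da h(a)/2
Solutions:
 h(a) = C1 + C2*a^(5/2)


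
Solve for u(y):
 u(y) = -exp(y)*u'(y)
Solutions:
 u(y) = C1*exp(exp(-y))


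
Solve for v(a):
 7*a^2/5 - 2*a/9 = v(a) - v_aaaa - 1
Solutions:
 v(a) = C1*exp(-a) + C2*exp(a) + C3*sin(a) + C4*cos(a) + 7*a^2/5 - 2*a/9 + 1


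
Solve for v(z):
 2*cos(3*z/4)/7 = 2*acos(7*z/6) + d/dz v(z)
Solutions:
 v(z) = C1 - 2*z*acos(7*z/6) + 2*sqrt(36 - 49*z^2)/7 + 8*sin(3*z/4)/21


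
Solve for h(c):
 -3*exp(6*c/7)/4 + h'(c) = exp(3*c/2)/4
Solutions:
 h(c) = C1 + 7*exp(6*c/7)/8 + exp(3*c/2)/6


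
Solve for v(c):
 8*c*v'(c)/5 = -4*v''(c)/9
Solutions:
 v(c) = C1 + C2*erf(3*sqrt(5)*c/5)


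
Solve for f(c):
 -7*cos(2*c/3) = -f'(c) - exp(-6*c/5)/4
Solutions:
 f(c) = C1 + 21*sin(2*c/3)/2 + 5*exp(-6*c/5)/24


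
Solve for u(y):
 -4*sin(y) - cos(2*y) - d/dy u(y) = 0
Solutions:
 u(y) = C1 - sin(2*y)/2 + 4*cos(y)


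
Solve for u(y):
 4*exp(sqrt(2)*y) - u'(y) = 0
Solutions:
 u(y) = C1 + 2*sqrt(2)*exp(sqrt(2)*y)


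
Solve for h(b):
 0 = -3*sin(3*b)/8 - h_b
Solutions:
 h(b) = C1 + cos(3*b)/8
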